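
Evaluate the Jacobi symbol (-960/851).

-1

Reduce the numerator: -960 ≡ 742 (mod 851), so (-960/851) = (742/851).
Factor out 2: 742 = 2·371. Since 851 ≡ 3 (mod 8), (2/851) = -1. Now have -(371/851).
Both 371 ≡ 3 and 851 ≡ 3 (mod 4), so reciprocity gives (371/851) = -(851/371). Reduce: 851 ≡ 109 (mod 371). Now have (109/371).
109 ≡ 1 (mod 4), so quadratic reciprocity gives (109/371) = (371/109). Reduce: 371 ≡ 44 (mod 109). Now have (44/109).
Factor out 2: 44 = 2^2·11. Since 109 ≡ 5 (mod 8), (2/109) = -1, and (2/109)^2 = +1. Now have (11/109).
109 ≡ 1 (mod 4), so quadratic reciprocity gives (11/109) = (109/11). Reduce: 109 ≡ 10 (mod 11). Now have (10/11).
Factor out 2: 10 = 2·5. Since 11 ≡ 3 (mod 8), (2/11) = -1. Now have -(5/11).
5 ≡ 1 (mod 4), so quadratic reciprocity gives (5/11) = (11/5). Reduce: 11 ≡ 1 (mod 5). Now have -(1/5).
(1/5) = 1. Collecting the sign factors: -1.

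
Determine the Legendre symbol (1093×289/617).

By multiplicativity, (1093·289/617) = (1093/617)·(289/617).
First factor (1093/617):
Reduce the numerator: 1093 ≡ 476 (mod 617), so (1093/617) = (476/617).
Factor out 2: 476 = 2^2·119. Since 617 ≡ 1 (mod 8), (2/617) = +1, and (2/617)^2 = +1. Now have (119/617).
617 ≡ 1 (mod 4), so quadratic reciprocity gives (119/617) = (617/119). Reduce: 617 ≡ 22 (mod 119). Now have (22/119).
Factor out 2: 22 = 2·11. Since 119 ≡ 7 (mod 8), (2/119) = +1. Now have (11/119).
Both 11 ≡ 3 and 119 ≡ 3 (mod 4), so reciprocity gives (11/119) = -(119/11). Reduce: 119 ≡ 9 (mod 11). Now have -(9/11).
9 ≡ 1 (mod 4), so quadratic reciprocity gives (9/11) = (11/9). Reduce: 11 ≡ 2 (mod 9). Now have -(2/9).
Factor out 2: 2 = 2. Since 9 ≡ 1 (mod 8), (2/9) = +1. Now have -(1/9).
(1/9) = 1. Collecting the sign factors: -1.
Second factor (289/617):
289 ≡ 1 (mod 4), so quadratic reciprocity gives (289/617) = (617/289). Reduce: 617 ≡ 39 (mod 289). Now have (39/289).
289 ≡ 1 (mod 4), so quadratic reciprocity gives (39/289) = (289/39). Reduce: 289 ≡ 16 (mod 39). Now have (16/39).
Factor out 2: 16 = 2^4. Since 39 ≡ 7 (mod 8), (2/39) = +1, and (2/39)^4 = +1. Now have (1/39).
(1/39) = 1. Collecting the sign factors: 1.
Product: (-1)·(1) = -1.

-1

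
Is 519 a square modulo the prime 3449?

3449 ≡ 1 (mod 4), so quadratic reciprocity gives (519|3449) = (3449|519). Reduce: 3449 ≡ 335 (mod 519). Now have (335|519).
Both 335 ≡ 3 and 519 ≡ 3 (mod 4), so reciprocity gives (335|519) = -(519|335). Reduce: 519 ≡ 184 (mod 335). Now have -(184|335).
Factor out 2: 184 = 2^3·23. Since 335 ≡ 7 (mod 8), (2|335) = +1, and (2|335)^3 = +1. Now have -(23|335).
Both 23 ≡ 3 and 335 ≡ 3 (mod 4), so reciprocity gives (23|335) = -(335|23). Reduce: 335 ≡ 13 (mod 23). Now have (13|23).
13 ≡ 1 (mod 4), so quadratic reciprocity gives (13|23) = (23|13). Reduce: 23 ≡ 10 (mod 13). Now have (10|13).
Factor out 2: 10 = 2·5. Since 13 ≡ 5 (mod 8), (2|13) = -1. Now have -(5|13).
5 ≡ 1 (mod 4), so quadratic reciprocity gives (5|13) = (13|5). Reduce: 13 ≡ 3 (mod 5). Now have -(3|5).
5 ≡ 1 (mod 4), so quadratic reciprocity gives (3|5) = (5|3). Reduce: 5 ≡ 2 (mod 3). Now have -(2|3).
Factor out 2: 2 = 2. Since 3 ≡ 3 (mod 8), (2|3) = -1. Now have (1|3).
(1|3) = 1. Collecting the sign factors: 1.
(519|3449) = 1, and 3449 is prime, so 519 is a quadratic residue mod 3449.

yes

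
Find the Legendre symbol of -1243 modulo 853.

-1

Reduce the numerator: -1243 ≡ 463 (mod 853), so (-1243|853) = (463|853).
853 ≡ 1 (mod 4), so quadratic reciprocity gives (463|853) = (853|463). Reduce: 853 ≡ 390 (mod 463). Now have (390|463).
Factor out 2: 390 = 2·195. Since 463 ≡ 7 (mod 8), (2|463) = +1. Now have (195|463).
Both 195 ≡ 3 and 463 ≡ 3 (mod 4), so reciprocity gives (195|463) = -(463|195). Reduce: 463 ≡ 73 (mod 195). Now have -(73|195).
73 ≡ 1 (mod 4), so quadratic reciprocity gives (73|195) = (195|73). Reduce: 195 ≡ 49 (mod 73). Now have -(49|73).
49 ≡ 1 (mod 4), so quadratic reciprocity gives (49|73) = (73|49). Reduce: 73 ≡ 24 (mod 49). Now have -(24|49).
Factor out 2: 24 = 2^3·3. Since 49 ≡ 1 (mod 8), (2|49) = +1, and (2|49)^3 = +1. Now have -(3|49).
49 ≡ 1 (mod 4), so quadratic reciprocity gives (3|49) = (49|3). Reduce: 49 ≡ 1 (mod 3). Now have -(1|3).
(1|3) = 1. Collecting the sign factors: -1.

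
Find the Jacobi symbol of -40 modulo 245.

(-40/245)
  = (205/245)    [-40 ≡ 205 mod 245]
  = (245/205)    [QR: 205 ≡ 1 mod 4, sign kept]
  = (40/205)    [245 ≡ 40 mod 205]
  = -(5/205)    [205 ≡ 5 mod 8 ⇒ (2/205)^3 = -1]
  = -(205/5)    [QR: 5 ≡ 1 mod 4, sign kept]
  = -(0/5)    [205 ≡ 0 mod 5]
  = 0    [numerator 0, gcd > 1]

0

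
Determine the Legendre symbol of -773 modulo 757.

1

Pull out -1: (-773|757) = (-1|757)·(773|757). Since 757 ≡ 1 (mod 4), (-1|757) = +1. Now have (773|757).
Reduce the numerator: 773 ≡ 16 (mod 757), so (773|757) = (16|757).
Factor out 2: 16 = 2^4. Since 757 ≡ 5 (mod 8), (2|757) = -1, and (2|757)^4 = +1. Now have (1|757).
(1|757) = 1. Collecting the sign factors: 1.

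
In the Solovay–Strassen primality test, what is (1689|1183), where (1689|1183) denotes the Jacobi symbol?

1

Reduce the numerator: 1689 ≡ 506 (mod 1183), so (1689|1183) = (506|1183).
Factor out 2: 506 = 2·253. Since 1183 ≡ 7 (mod 8), (2|1183) = +1. Now have (253|1183).
253 ≡ 1 (mod 4), so quadratic reciprocity gives (253|1183) = (1183|253). Reduce: 1183 ≡ 171 (mod 253). Now have (171|253).
253 ≡ 1 (mod 4), so quadratic reciprocity gives (171|253) = (253|171). Reduce: 253 ≡ 82 (mod 171). Now have (82|171).
Factor out 2: 82 = 2·41. Since 171 ≡ 3 (mod 8), (2|171) = -1. Now have -(41|171).
41 ≡ 1 (mod 4), so quadratic reciprocity gives (41|171) = (171|41). Reduce: 171 ≡ 7 (mod 41). Now have -(7|41).
41 ≡ 1 (mod 4), so quadratic reciprocity gives (7|41) = (41|7). Reduce: 41 ≡ 6 (mod 7). Now have -(6|7).
Factor out 2: 6 = 2·3. Since 7 ≡ 7 (mod 8), (2|7) = +1. Now have -(3|7).
Both 3 ≡ 3 and 7 ≡ 3 (mod 4), so reciprocity gives (3|7) = -(7|3). Reduce: 7 ≡ 1 (mod 3). Now have (1|3).
(1|3) = 1. Collecting the sign factors: 1.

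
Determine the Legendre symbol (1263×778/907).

-1

By multiplicativity, (1263·778/907) = (1263/907)·(778/907).
First factor (1263/907):
(1263/907)
  = (356/907)    [1263 ≡ 356 mod 907]
  = (89/907)    [907 ≡ 3 mod 8 ⇒ (2/907)^2 = +1]
  = (907/89)    [QR: 89 ≡ 1 mod 4, sign kept]
  = (17/89)    [907 ≡ 17 mod 89]
  = (89/17)    [QR: 17 ≡ 1 mod 4, sign kept]
  = (4/17)    [89 ≡ 4 mod 17]
  = (1/17)    [17 ≡ 1 mod 8 ⇒ (2/17)^2 = +1]
  = 1    [(1/17) = 1]
Second factor (778/907):
(778/907)
  = -(389/907)    [907 ≡ 3 mod 8 ⇒ (2/907) = -1]
  = -(907/389)    [QR: 389 ≡ 1 mod 4, sign kept]
  = -(129/389)    [907 ≡ 129 mod 389]
  = -(389/129)    [QR: 129 ≡ 1 mod 4, sign kept]
  = -(2/129)    [389 ≡ 2 mod 129]
  = -(1/129)    [129 ≡ 1 mod 8 ⇒ (2/129) = +1]
  = -1    [(1/129) = 1]
Product: (1)·(-1) = -1.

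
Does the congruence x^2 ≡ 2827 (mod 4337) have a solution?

yes

4337 ≡ 1 (mod 4), so quadratic reciprocity gives (2827/4337) = (4337/2827). Reduce: 4337 ≡ 1510 (mod 2827). Now have (1510/2827).
Factor out 2: 1510 = 2·755. Since 2827 ≡ 3 (mod 8), (2/2827) = -1. Now have -(755/2827).
Both 755 ≡ 3 and 2827 ≡ 3 (mod 4), so reciprocity gives (755/2827) = -(2827/755). Reduce: 2827 ≡ 562 (mod 755). Now have (562/755).
Factor out 2: 562 = 2·281. Since 755 ≡ 3 (mod 8), (2/755) = -1. Now have -(281/755).
281 ≡ 1 (mod 4), so quadratic reciprocity gives (281/755) = (755/281). Reduce: 755 ≡ 193 (mod 281). Now have -(193/281).
193 ≡ 1 (mod 4), so quadratic reciprocity gives (193/281) = (281/193). Reduce: 281 ≡ 88 (mod 193). Now have -(88/193).
Factor out 2: 88 = 2^3·11. Since 193 ≡ 1 (mod 8), (2/193) = +1, and (2/193)^3 = +1. Now have -(11/193).
193 ≡ 1 (mod 4), so quadratic reciprocity gives (11/193) = (193/11). Reduce: 193 ≡ 6 (mod 11). Now have -(6/11).
Factor out 2: 6 = 2·3. Since 11 ≡ 3 (mod 8), (2/11) = -1. Now have (3/11).
Both 3 ≡ 3 and 11 ≡ 3 (mod 4), so reciprocity gives (3/11) = -(11/3). Reduce: 11 ≡ 2 (mod 3). Now have -(2/3).
Factor out 2: 2 = 2. Since 3 ≡ 3 (mod 8), (2/3) = -1. Now have (1/3).
(1/3) = 1. Collecting the sign factors: 1.
(2827/4337) = 1, and 4337 is prime, so 2827 is a quadratic residue mod 4337.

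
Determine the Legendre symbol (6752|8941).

-1

Factor out 2: 6752 = 2^5·211. Since 8941 ≡ 5 (mod 8), (2|8941) = -1, and (2|8941)^5 = -1. Now have -(211|8941).
8941 ≡ 1 (mod 4), so quadratic reciprocity gives (211|8941) = (8941|211). Reduce: 8941 ≡ 79 (mod 211). Now have -(79|211).
Both 79 ≡ 3 and 211 ≡ 3 (mod 4), so reciprocity gives (79|211) = -(211|79). Reduce: 211 ≡ 53 (mod 79). Now have (53|79).
53 ≡ 1 (mod 4), so quadratic reciprocity gives (53|79) = (79|53). Reduce: 79 ≡ 26 (mod 53). Now have (26|53).
Factor out 2: 26 = 2·13. Since 53 ≡ 5 (mod 8), (2|53) = -1. Now have -(13|53).
13 ≡ 1 (mod 4), so quadratic reciprocity gives (13|53) = (53|13). Reduce: 53 ≡ 1 (mod 13). Now have -(1|13).
(1|13) = 1. Collecting the sign factors: -1.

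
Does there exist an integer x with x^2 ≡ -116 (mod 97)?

no

Pull out -1: (-116|97) = (-1|97)·(116|97). Since 97 ≡ 1 (mod 4), (-1|97) = +1. Now have (116|97).
Reduce the numerator: 116 ≡ 19 (mod 97), so (116|97) = (19|97).
97 ≡ 1 (mod 4), so quadratic reciprocity gives (19|97) = (97|19). Reduce: 97 ≡ 2 (mod 19). Now have (2|19).
Factor out 2: 2 = 2. Since 19 ≡ 3 (mod 8), (2|19) = -1. Now have -(1|19).
(1|19) = 1. Collecting the sign factors: -1.
The Legendre symbol is -1, so x^2 ≡ -116 (mod 97) has no solution.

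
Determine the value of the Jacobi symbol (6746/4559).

1

(6746/4559)
  = (2187/4559)    [6746 ≡ 2187 mod 4559]
  = -(4559/2187)    [QR: both ≡ 3 mod 4, sign flips]
  = -(185/2187)    [4559 ≡ 185 mod 2187]
  = -(2187/185)    [QR: 185 ≡ 1 mod 4, sign kept]
  = -(152/185)    [2187 ≡ 152 mod 185]
  = -(19/185)    [185 ≡ 1 mod 8 ⇒ (2/185)^3 = +1]
  = -(185/19)    [QR: 185 ≡ 1 mod 4, sign kept]
  = -(14/19)    [185 ≡ 14 mod 19]
  = (7/19)    [19 ≡ 3 mod 8 ⇒ (2/19) = -1]
  = -(19/7)    [QR: both ≡ 3 mod 4, sign flips]
  = -(5/7)    [19 ≡ 5 mod 7]
  = -(7/5)    [QR: 5 ≡ 1 mod 4, sign kept]
  = -(2/5)    [7 ≡ 2 mod 5]
  = (1/5)    [5 ≡ 5 mod 8 ⇒ (2/5) = -1]
  = 1    [(1/5) = 1]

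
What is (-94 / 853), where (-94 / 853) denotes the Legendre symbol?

-1

(-94 / 853)
  = (759 / 853)    [-94 ≡ 759 mod 853]
  = (853 / 759)    [QR: 853 ≡ 1 mod 4, sign kept]
  = (94 / 759)    [853 ≡ 94 mod 759]
  = (47 / 759)    [759 ≡ 7 mod 8 ⇒ (2 / 759) = +1]
  = -(759 / 47)    [QR: both ≡ 3 mod 4, sign flips]
  = -(7 / 47)    [759 ≡ 7 mod 47]
  = (47 / 7)    [QR: both ≡ 3 mod 4, sign flips]
  = (5 / 7)    [47 ≡ 5 mod 7]
  = (7 / 5)    [QR: 5 ≡ 1 mod 4, sign kept]
  = (2 / 5)    [7 ≡ 2 mod 5]
  = -(1 / 5)    [5 ≡ 5 mod 8 ⇒ (2 / 5) = -1]
  = -1    [(1 / 5) = 1]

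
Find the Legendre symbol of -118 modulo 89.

Reduce the numerator: -118 ≡ 60 (mod 89), so (-118/89) = (60/89).
Factor out 2: 60 = 2^2·15. Since 89 ≡ 1 (mod 8), (2/89) = +1, and (2/89)^2 = +1. Now have (15/89).
89 ≡ 1 (mod 4), so quadratic reciprocity gives (15/89) = (89/15). Reduce: 89 ≡ 14 (mod 15). Now have (14/15).
Factor out 2: 14 = 2·7. Since 15 ≡ 7 (mod 8), (2/15) = +1. Now have (7/15).
Both 7 ≡ 3 and 15 ≡ 3 (mod 4), so reciprocity gives (7/15) = -(15/7). Reduce: 15 ≡ 1 (mod 7). Now have -(1/7).
(1/7) = 1. Collecting the sign factors: -1.

-1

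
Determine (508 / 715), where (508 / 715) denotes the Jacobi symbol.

1

(508 / 715)
  = (127 / 715)    [715 ≡ 3 mod 8 ⇒ (2 / 715)^2 = +1]
  = -(715 / 127)    [QR: both ≡ 3 mod 4, sign flips]
  = -(80 / 127)    [715 ≡ 80 mod 127]
  = -(5 / 127)    [127 ≡ 7 mod 8 ⇒ (2 / 127)^4 = +1]
  = -(127 / 5)    [QR: 5 ≡ 1 mod 4, sign kept]
  = -(2 / 5)    [127 ≡ 2 mod 5]
  = (1 / 5)    [5 ≡ 5 mod 8 ⇒ (2 / 5) = -1]
  = 1    [(1 / 5) = 1]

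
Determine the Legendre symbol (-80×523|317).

By multiplicativity, (-80·523|317) = (-80|317)·(523|317).
First factor (-80|317):
(-80|317)
  = (237|317)    [-80 ≡ 237 mod 317]
  = (317|237)    [QR: 237 ≡ 1 mod 4, sign kept]
  = (80|237)    [317 ≡ 80 mod 237]
  = (5|237)    [237 ≡ 5 mod 8 ⇒ (2|237)^4 = +1]
  = (237|5)    [QR: 5 ≡ 1 mod 4, sign kept]
  = (2|5)    [237 ≡ 2 mod 5]
  = -(1|5)    [5 ≡ 5 mod 8 ⇒ (2|5) = -1]
  = -1    [(1|5) = 1]
Second factor (523|317):
(523|317)
  = (206|317)    [523 ≡ 206 mod 317]
  = -(103|317)    [317 ≡ 5 mod 8 ⇒ (2|317) = -1]
  = -(317|103)    [QR: 317 ≡ 1 mod 4, sign kept]
  = -(8|103)    [317 ≡ 8 mod 103]
  = -(1|103)    [103 ≡ 7 mod 8 ⇒ (2|103)^3 = +1]
  = -1    [(1|103) = 1]
Product: (-1)·(-1) = 1.

1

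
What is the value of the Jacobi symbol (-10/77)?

Reduce the numerator: -10 ≡ 67 (mod 77), so (-10/77) = (67/77).
77 ≡ 1 (mod 4), so quadratic reciprocity gives (67/77) = (77/67). Reduce: 77 ≡ 10 (mod 67). Now have (10/67).
Factor out 2: 10 = 2·5. Since 67 ≡ 3 (mod 8), (2/67) = -1. Now have -(5/67).
5 ≡ 1 (mod 4), so quadratic reciprocity gives (5/67) = (67/5). Reduce: 67 ≡ 2 (mod 5). Now have -(2/5).
Factor out 2: 2 = 2. Since 5 ≡ 5 (mod 8), (2/5) = -1. Now have (1/5).
(1/5) = 1. Collecting the sign factors: 1.

1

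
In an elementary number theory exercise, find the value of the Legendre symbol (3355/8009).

8009 ≡ 1 (mod 4), so quadratic reciprocity gives (3355/8009) = (8009/3355). Reduce: 8009 ≡ 1299 (mod 3355). Now have (1299/3355).
Both 1299 ≡ 3 and 3355 ≡ 3 (mod 4), so reciprocity gives (1299/3355) = -(3355/1299). Reduce: 3355 ≡ 757 (mod 1299). Now have -(757/1299).
757 ≡ 1 (mod 4), so quadratic reciprocity gives (757/1299) = (1299/757). Reduce: 1299 ≡ 542 (mod 757). Now have -(542/757).
Factor out 2: 542 = 2·271. Since 757 ≡ 5 (mod 8), (2/757) = -1. Now have (271/757).
757 ≡ 1 (mod 4), so quadratic reciprocity gives (271/757) = (757/271). Reduce: 757 ≡ 215 (mod 271). Now have (215/271).
Both 215 ≡ 3 and 271 ≡ 3 (mod 4), so reciprocity gives (215/271) = -(271/215). Reduce: 271 ≡ 56 (mod 215). Now have -(56/215).
Factor out 2: 56 = 2^3·7. Since 215 ≡ 7 (mod 8), (2/215) = +1, and (2/215)^3 = +1. Now have -(7/215).
Both 7 ≡ 3 and 215 ≡ 3 (mod 4), so reciprocity gives (7/215) = -(215/7). Reduce: 215 ≡ 5 (mod 7). Now have (5/7).
5 ≡ 1 (mod 4), so quadratic reciprocity gives (5/7) = (7/5). Reduce: 7 ≡ 2 (mod 5). Now have (2/5).
Factor out 2: 2 = 2. Since 5 ≡ 5 (mod 8), (2/5) = -1. Now have -(1/5).
(1/5) = 1. Collecting the sign factors: -1.

-1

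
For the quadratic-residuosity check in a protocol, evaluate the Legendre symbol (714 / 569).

-1

(714 / 569)
  = (145 / 569)    [714 ≡ 145 mod 569]
  = (569 / 145)    [QR: 145 ≡ 1 mod 4, sign kept]
  = (134 / 145)    [569 ≡ 134 mod 145]
  = (67 / 145)    [145 ≡ 1 mod 8 ⇒ (2 / 145) = +1]
  = (145 / 67)    [QR: 145 ≡ 1 mod 4, sign kept]
  = (11 / 67)    [145 ≡ 11 mod 67]
  = -(67 / 11)    [QR: both ≡ 3 mod 4, sign flips]
  = -(1 / 11)    [67 ≡ 1 mod 11]
  = -1    [(1 / 11) = 1]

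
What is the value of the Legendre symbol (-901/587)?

Reduce the numerator: -901 ≡ 273 (mod 587), so (-901/587) = (273/587).
273 ≡ 1 (mod 4), so quadratic reciprocity gives (273/587) = (587/273). Reduce: 587 ≡ 41 (mod 273). Now have (41/273).
41 ≡ 1 (mod 4), so quadratic reciprocity gives (41/273) = (273/41). Reduce: 273 ≡ 27 (mod 41). Now have (27/41).
41 ≡ 1 (mod 4), so quadratic reciprocity gives (27/41) = (41/27). Reduce: 41 ≡ 14 (mod 27). Now have (14/27).
Factor out 2: 14 = 2·7. Since 27 ≡ 3 (mod 8), (2/27) = -1. Now have -(7/27).
Both 7 ≡ 3 and 27 ≡ 3 (mod 4), so reciprocity gives (7/27) = -(27/7). Reduce: 27 ≡ 6 (mod 7). Now have (6/7).
Factor out 2: 6 = 2·3. Since 7 ≡ 7 (mod 8), (2/7) = +1. Now have (3/7).
Both 3 ≡ 3 and 7 ≡ 3 (mod 4), so reciprocity gives (3/7) = -(7/3). Reduce: 7 ≡ 1 (mod 3). Now have -(1/3).
(1/3) = 1. Collecting the sign factors: -1.

-1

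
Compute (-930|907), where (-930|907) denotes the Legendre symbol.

-1

Reduce the numerator: -930 ≡ 884 (mod 907), so (-930|907) = (884|907).
Factor out 2: 884 = 2^2·221. Since 907 ≡ 3 (mod 8), (2|907) = -1, and (2|907)^2 = +1. Now have (221|907).
221 ≡ 1 (mod 4), so quadratic reciprocity gives (221|907) = (907|221). Reduce: 907 ≡ 23 (mod 221). Now have (23|221).
221 ≡ 1 (mod 4), so quadratic reciprocity gives (23|221) = (221|23). Reduce: 221 ≡ 14 (mod 23). Now have (14|23).
Factor out 2: 14 = 2·7. Since 23 ≡ 7 (mod 8), (2|23) = +1. Now have (7|23).
Both 7 ≡ 3 and 23 ≡ 3 (mod 4), so reciprocity gives (7|23) = -(23|7). Reduce: 23 ≡ 2 (mod 7). Now have -(2|7).
Factor out 2: 2 = 2. Since 7 ≡ 7 (mod 8), (2|7) = +1. Now have -(1|7).
(1|7) = 1. Collecting the sign factors: -1.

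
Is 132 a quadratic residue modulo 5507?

(132/5507)
  = (33/5507)    [5507 ≡ 3 mod 8 ⇒ (2/5507)^2 = +1]
  = (5507/33)    [QR: 33 ≡ 1 mod 4, sign kept]
  = (29/33)    [5507 ≡ 29 mod 33]
  = (33/29)    [QR: 29 ≡ 1 mod 4, sign kept]
  = (4/29)    [33 ≡ 4 mod 29]
  = (1/29)    [29 ≡ 5 mod 8 ⇒ (2/29)^2 = +1]
  = 1    [(1/29) = 1]
The Legendre symbol is 1, so x^2 ≡ 132 (mod 5507) has solution.

yes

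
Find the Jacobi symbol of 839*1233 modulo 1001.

By multiplicativity, (839·1233 / 1001) = (839 / 1001)·(1233 / 1001).
First factor (839 / 1001):
1001 ≡ 1 (mod 4), so quadratic reciprocity gives (839 / 1001) = (1001 / 839). Reduce: 1001 ≡ 162 (mod 839). Now have (162 / 839).
Factor out 2: 162 = 2·81. Since 839 ≡ 7 (mod 8), (2 / 839) = +1. Now have (81 / 839).
81 ≡ 1 (mod 4), so quadratic reciprocity gives (81 / 839) = (839 / 81). Reduce: 839 ≡ 29 (mod 81). Now have (29 / 81).
29 ≡ 1 (mod 4), so quadratic reciprocity gives (29 / 81) = (81 / 29). Reduce: 81 ≡ 23 (mod 29). Now have (23 / 29).
29 ≡ 1 (mod 4), so quadratic reciprocity gives (23 / 29) = (29 / 23). Reduce: 29 ≡ 6 (mod 23). Now have (6 / 23).
Factor out 2: 6 = 2·3. Since 23 ≡ 7 (mod 8), (2 / 23) = +1. Now have (3 / 23).
Both 3 ≡ 3 and 23 ≡ 3 (mod 4), so reciprocity gives (3 / 23) = -(23 / 3). Reduce: 23 ≡ 2 (mod 3). Now have -(2 / 3).
Factor out 2: 2 = 2. Since 3 ≡ 3 (mod 8), (2 / 3) = -1. Now have (1 / 3).
(1 / 3) = 1. Collecting the sign factors: 1.
Second factor (1233 / 1001):
Reduce the numerator: 1233 ≡ 232 (mod 1001), so (1233 / 1001) = (232 / 1001).
Factor out 2: 232 = 2^3·29. Since 1001 ≡ 1 (mod 8), (2 / 1001) = +1, and (2 / 1001)^3 = +1. Now have (29 / 1001).
29 ≡ 1 (mod 4), so quadratic reciprocity gives (29 / 1001) = (1001 / 29). Reduce: 1001 ≡ 15 (mod 29). Now have (15 / 29).
29 ≡ 1 (mod 4), so quadratic reciprocity gives (15 / 29) = (29 / 15). Reduce: 29 ≡ 14 (mod 15). Now have (14 / 15).
Factor out 2: 14 = 2·7. Since 15 ≡ 7 (mod 8), (2 / 15) = +1. Now have (7 / 15).
Both 7 ≡ 3 and 15 ≡ 3 (mod 4), so reciprocity gives (7 / 15) = -(15 / 7). Reduce: 15 ≡ 1 (mod 7). Now have -(1 / 7).
(1 / 7) = 1. Collecting the sign factors: -1.
Product: (1)·(-1) = -1.

-1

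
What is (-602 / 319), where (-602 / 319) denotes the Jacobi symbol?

1

(-602 / 319)
  = (36 / 319)    [-602 ≡ 36 mod 319]
  = (9 / 319)    [319 ≡ 7 mod 8 ⇒ (2 / 319)^2 = +1]
  = (319 / 9)    [QR: 9 ≡ 1 mod 4, sign kept]
  = (4 / 9)    [319 ≡ 4 mod 9]
  = (1 / 9)    [9 ≡ 1 mod 8 ⇒ (2 / 9)^2 = +1]
  = 1    [(1 / 9) = 1]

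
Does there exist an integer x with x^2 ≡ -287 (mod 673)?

(-287/673)
  = (386/673)    [-287 ≡ 386 mod 673]
  = (193/673)    [673 ≡ 1 mod 8 ⇒ (2/673) = +1]
  = (673/193)    [QR: 193 ≡ 1 mod 4, sign kept]
  = (94/193)    [673 ≡ 94 mod 193]
  = (47/193)    [193 ≡ 1 mod 8 ⇒ (2/193) = +1]
  = (193/47)    [QR: 193 ≡ 1 mod 4, sign kept]
  = (5/47)    [193 ≡ 5 mod 47]
  = (47/5)    [QR: 5 ≡ 1 mod 4, sign kept]
  = (2/5)    [47 ≡ 2 mod 5]
  = -(1/5)    [5 ≡ 5 mod 8 ⇒ (2/5) = -1]
  = -1    [(1/5) = 1]
(-287/673) = -1, and 673 is prime, so -287 is not a quadratic residue mod 673.

no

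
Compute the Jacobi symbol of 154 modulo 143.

0

(154/143)
  = (11/143)    [154 ≡ 11 mod 143]
  = -(143/11)    [QR: both ≡ 3 mod 4, sign flips]
  = -(0/11)    [143 ≡ 0 mod 11]
  = 0    [numerator 0, gcd > 1]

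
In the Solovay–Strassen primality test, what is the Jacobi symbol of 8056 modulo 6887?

1

Reduce the numerator: 8056 ≡ 1169 (mod 6887), so (8056/6887) = (1169/6887).
1169 ≡ 1 (mod 4), so quadratic reciprocity gives (1169/6887) = (6887/1169). Reduce: 6887 ≡ 1042 (mod 1169). Now have (1042/1169).
Factor out 2: 1042 = 2·521. Since 1169 ≡ 1 (mod 8), (2/1169) = +1. Now have (521/1169).
521 ≡ 1 (mod 4), so quadratic reciprocity gives (521/1169) = (1169/521). Reduce: 1169 ≡ 127 (mod 521). Now have (127/521).
521 ≡ 1 (mod 4), so quadratic reciprocity gives (127/521) = (521/127). Reduce: 521 ≡ 13 (mod 127). Now have (13/127).
13 ≡ 1 (mod 4), so quadratic reciprocity gives (13/127) = (127/13). Reduce: 127 ≡ 10 (mod 13). Now have (10/13).
Factor out 2: 10 = 2·5. Since 13 ≡ 5 (mod 8), (2/13) = -1. Now have -(5/13).
5 ≡ 1 (mod 4), so quadratic reciprocity gives (5/13) = (13/5). Reduce: 13 ≡ 3 (mod 5). Now have -(3/5).
5 ≡ 1 (mod 4), so quadratic reciprocity gives (3/5) = (5/3). Reduce: 5 ≡ 2 (mod 3). Now have -(2/3).
Factor out 2: 2 = 2. Since 3 ≡ 3 (mod 8), (2/3) = -1. Now have (1/3).
(1/3) = 1. Collecting the sign factors: 1.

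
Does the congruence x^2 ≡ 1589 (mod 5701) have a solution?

no

(1589|5701)
  = (5701|1589)    [QR: 1589 ≡ 1 mod 4, sign kept]
  = (934|1589)    [5701 ≡ 934 mod 1589]
  = -(467|1589)    [1589 ≡ 5 mod 8 ⇒ (2|1589) = -1]
  = -(1589|467)    [QR: 1589 ≡ 1 mod 4, sign kept]
  = -(188|467)    [1589 ≡ 188 mod 467]
  = -(47|467)    [467 ≡ 3 mod 8 ⇒ (2|467)^2 = +1]
  = (467|47)    [QR: both ≡ 3 mod 4, sign flips]
  = (44|47)    [467 ≡ 44 mod 47]
  = (11|47)    [47 ≡ 7 mod 8 ⇒ (2|47)^2 = +1]
  = -(47|11)    [QR: both ≡ 3 mod 4, sign flips]
  = -(3|11)    [47 ≡ 3 mod 11]
  = (11|3)    [QR: both ≡ 3 mod 4, sign flips]
  = (2|3)    [11 ≡ 2 mod 3]
  = -(1|3)    [3 ≡ 3 mod 8 ⇒ (2|3) = -1]
  = -1    [(1|3) = 1]
(1589|5701) = -1, and 5701 is prime, so 1589 is not a quadratic residue mod 5701.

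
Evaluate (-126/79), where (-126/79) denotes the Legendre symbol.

Reduce the numerator: -126 ≡ 32 (mod 79), so (-126/79) = (32/79).
Factor out 2: 32 = 2^5. Since 79 ≡ 7 (mod 8), (2/79) = +1, and (2/79)^5 = +1. Now have (1/79).
(1/79) = 1. Collecting the sign factors: 1.

1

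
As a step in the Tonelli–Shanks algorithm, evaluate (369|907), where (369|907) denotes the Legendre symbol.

(369|907)
  = (907|369)    [QR: 369 ≡ 1 mod 4, sign kept]
  = (169|369)    [907 ≡ 169 mod 369]
  = (369|169)    [QR: 169 ≡ 1 mod 4, sign kept]
  = (31|169)    [369 ≡ 31 mod 169]
  = (169|31)    [QR: 169 ≡ 1 mod 4, sign kept]
  = (14|31)    [169 ≡ 14 mod 31]
  = (7|31)    [31 ≡ 7 mod 8 ⇒ (2|31) = +1]
  = -(31|7)    [QR: both ≡ 3 mod 4, sign flips]
  = -(3|7)    [31 ≡ 3 mod 7]
  = (7|3)    [QR: both ≡ 3 mod 4, sign flips]
  = (1|3)    [7 ≡ 1 mod 3]
  = 1    [(1|3) = 1]

1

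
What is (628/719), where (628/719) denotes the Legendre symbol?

-1

Factor out 2: 628 = 2^2·157. Since 719 ≡ 7 (mod 8), (2/719) = +1, and (2/719)^2 = +1. Now have (157/719).
157 ≡ 1 (mod 4), so quadratic reciprocity gives (157/719) = (719/157). Reduce: 719 ≡ 91 (mod 157). Now have (91/157).
157 ≡ 1 (mod 4), so quadratic reciprocity gives (91/157) = (157/91). Reduce: 157 ≡ 66 (mod 91). Now have (66/91).
Factor out 2: 66 = 2·33. Since 91 ≡ 3 (mod 8), (2/91) = -1. Now have -(33/91).
33 ≡ 1 (mod 4), so quadratic reciprocity gives (33/91) = (91/33). Reduce: 91 ≡ 25 (mod 33). Now have -(25/33).
25 ≡ 1 (mod 4), so quadratic reciprocity gives (25/33) = (33/25). Reduce: 33 ≡ 8 (mod 25). Now have -(8/25).
Factor out 2: 8 = 2^3. Since 25 ≡ 1 (mod 8), (2/25) = +1, and (2/25)^3 = +1. Now have -(1/25).
(1/25) = 1. Collecting the sign factors: -1.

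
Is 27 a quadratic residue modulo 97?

(27/97)
  = (97/27)    [QR: 97 ≡ 1 mod 4, sign kept]
  = (16/27)    [97 ≡ 16 mod 27]
  = (1/27)    [27 ≡ 3 mod 8 ⇒ (2/27)^4 = +1]
  = 1    [(1/27) = 1]
(27/97) = 1, and 97 is prime, so 27 is a quadratic residue mod 97.

yes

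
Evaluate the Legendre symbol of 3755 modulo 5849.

1

(3755 / 5849)
  = (5849 / 3755)    [QR: 5849 ≡ 1 mod 4, sign kept]
  = (2094 / 3755)    [5849 ≡ 2094 mod 3755]
  = -(1047 / 3755)    [3755 ≡ 3 mod 8 ⇒ (2 / 3755) = -1]
  = (3755 / 1047)    [QR: both ≡ 3 mod 4, sign flips]
  = (614 / 1047)    [3755 ≡ 614 mod 1047]
  = (307 / 1047)    [1047 ≡ 7 mod 8 ⇒ (2 / 1047) = +1]
  = -(1047 / 307)    [QR: both ≡ 3 mod 4, sign flips]
  = -(126 / 307)    [1047 ≡ 126 mod 307]
  = (63 / 307)    [307 ≡ 3 mod 8 ⇒ (2 / 307) = -1]
  = -(307 / 63)    [QR: both ≡ 3 mod 4, sign flips]
  = -(55 / 63)    [307 ≡ 55 mod 63]
  = (63 / 55)    [QR: both ≡ 3 mod 4, sign flips]
  = (8 / 55)    [63 ≡ 8 mod 55]
  = (1 / 55)    [55 ≡ 7 mod 8 ⇒ (2 / 55)^3 = +1]
  = 1    [(1 / 55) = 1]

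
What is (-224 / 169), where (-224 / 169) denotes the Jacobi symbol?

1

(-224 / 169)
  = (114 / 169)    [-224 ≡ 114 mod 169]
  = (57 / 169)    [169 ≡ 1 mod 8 ⇒ (2 / 169) = +1]
  = (169 / 57)    [QR: 57 ≡ 1 mod 4, sign kept]
  = (55 / 57)    [169 ≡ 55 mod 57]
  = (57 / 55)    [QR: 57 ≡ 1 mod 4, sign kept]
  = (2 / 55)    [57 ≡ 2 mod 55]
  = (1 / 55)    [55 ≡ 7 mod 8 ⇒ (2 / 55) = +1]
  = 1    [(1 / 55) = 1]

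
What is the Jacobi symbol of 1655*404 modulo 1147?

-1

By multiplicativity, (1655·404/1147) = (1655/1147)·(404/1147).
First factor (1655/1147):
Reduce the numerator: 1655 ≡ 508 (mod 1147), so (1655/1147) = (508/1147).
Factor out 2: 508 = 2^2·127. Since 1147 ≡ 3 (mod 8), (2/1147) = -1, and (2/1147)^2 = +1. Now have (127/1147).
Both 127 ≡ 3 and 1147 ≡ 3 (mod 4), so reciprocity gives (127/1147) = -(1147/127). Reduce: 1147 ≡ 4 (mod 127). Now have -(4/127).
Factor out 2: 4 = 2^2. Since 127 ≡ 7 (mod 8), (2/127) = +1, and (2/127)^2 = +1. Now have -(1/127).
(1/127) = 1. Collecting the sign factors: -1.
Second factor (404/1147):
Factor out 2: 404 = 2^2·101. Since 1147 ≡ 3 (mod 8), (2/1147) = -1, and (2/1147)^2 = +1. Now have (101/1147).
101 ≡ 1 (mod 4), so quadratic reciprocity gives (101/1147) = (1147/101). Reduce: 1147 ≡ 36 (mod 101). Now have (36/101).
Factor out 2: 36 = 2^2·9. Since 101 ≡ 5 (mod 8), (2/101) = -1, and (2/101)^2 = +1. Now have (9/101).
9 ≡ 1 (mod 4), so quadratic reciprocity gives (9/101) = (101/9). Reduce: 101 ≡ 2 (mod 9). Now have (2/9).
Factor out 2: 2 = 2. Since 9 ≡ 1 (mod 8), (2/9) = +1. Now have (1/9).
(1/9) = 1. Collecting the sign factors: 1.
Product: (-1)·(1) = -1.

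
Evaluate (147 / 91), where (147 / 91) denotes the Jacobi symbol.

0

(147 / 91)
  = (56 / 91)    [147 ≡ 56 mod 91]
  = -(7 / 91)    [91 ≡ 3 mod 8 ⇒ (2 / 91)^3 = -1]
  = (91 / 7)    [QR: both ≡ 3 mod 4, sign flips]
  = (0 / 7)    [91 ≡ 0 mod 7]
  = 0    [numerator 0, gcd > 1]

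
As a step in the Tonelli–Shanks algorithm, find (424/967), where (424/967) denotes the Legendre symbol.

Factor out 2: 424 = 2^3·53. Since 967 ≡ 7 (mod 8), (2/967) = +1, and (2/967)^3 = +1. Now have (53/967).
53 ≡ 1 (mod 4), so quadratic reciprocity gives (53/967) = (967/53). Reduce: 967 ≡ 13 (mod 53). Now have (13/53).
13 ≡ 1 (mod 4), so quadratic reciprocity gives (13/53) = (53/13). Reduce: 53 ≡ 1 (mod 13). Now have (1/13).
(1/13) = 1. Collecting the sign factors: 1.

1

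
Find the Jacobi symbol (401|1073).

-1

401 ≡ 1 (mod 4), so quadratic reciprocity gives (401|1073) = (1073|401). Reduce: 1073 ≡ 271 (mod 401). Now have (271|401).
401 ≡ 1 (mod 4), so quadratic reciprocity gives (271|401) = (401|271). Reduce: 401 ≡ 130 (mod 271). Now have (130|271).
Factor out 2: 130 = 2·65. Since 271 ≡ 7 (mod 8), (2|271) = +1. Now have (65|271).
65 ≡ 1 (mod 4), so quadratic reciprocity gives (65|271) = (271|65). Reduce: 271 ≡ 11 (mod 65). Now have (11|65).
65 ≡ 1 (mod 4), so quadratic reciprocity gives (11|65) = (65|11). Reduce: 65 ≡ 10 (mod 11). Now have (10|11).
Factor out 2: 10 = 2·5. Since 11 ≡ 3 (mod 8), (2|11) = -1. Now have -(5|11).
5 ≡ 1 (mod 4), so quadratic reciprocity gives (5|11) = (11|5). Reduce: 11 ≡ 1 (mod 5). Now have -(1|5).
(1|5) = 1. Collecting the sign factors: -1.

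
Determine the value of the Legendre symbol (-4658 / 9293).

-1

Pull out -1: (-4658 / 9293) = (-1 / 9293)·(4658 / 9293). Since 9293 ≡ 1 (mod 4), (-1 / 9293) = +1. Now have (4658 / 9293).
Factor out 2: 4658 = 2·2329. Since 9293 ≡ 5 (mod 8), (2 / 9293) = -1. Now have -(2329 / 9293).
2329 ≡ 1 (mod 4), so quadratic reciprocity gives (2329 / 9293) = (9293 / 2329). Reduce: 9293 ≡ 2306 (mod 2329). Now have -(2306 / 2329).
Factor out 2: 2306 = 2·1153. Since 2329 ≡ 1 (mod 8), (2 / 2329) = +1. Now have -(1153 / 2329).
1153 ≡ 1 (mod 4), so quadratic reciprocity gives (1153 / 2329) = (2329 / 1153). Reduce: 2329 ≡ 23 (mod 1153). Now have -(23 / 1153).
1153 ≡ 1 (mod 4), so quadratic reciprocity gives (23 / 1153) = (1153 / 23). Reduce: 1153 ≡ 3 (mod 23). Now have -(3 / 23).
Both 3 ≡ 3 and 23 ≡ 3 (mod 4), so reciprocity gives (3 / 23) = -(23 / 3). Reduce: 23 ≡ 2 (mod 3). Now have (2 / 3).
Factor out 2: 2 = 2. Since 3 ≡ 3 (mod 8), (2 / 3) = -1. Now have -(1 / 3).
(1 / 3) = 1. Collecting the sign factors: -1.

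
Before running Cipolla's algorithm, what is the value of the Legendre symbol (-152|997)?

-1

(-152|997)
  = (845|997)    [-152 ≡ 845 mod 997]
  = (997|845)    [QR: 845 ≡ 1 mod 4, sign kept]
  = (152|845)    [997 ≡ 152 mod 845]
  = -(19|845)    [845 ≡ 5 mod 8 ⇒ (2|845)^3 = -1]
  = -(845|19)    [QR: 845 ≡ 1 mod 4, sign kept]
  = -(9|19)    [845 ≡ 9 mod 19]
  = -(19|9)    [QR: 9 ≡ 1 mod 4, sign kept]
  = -(1|9)    [19 ≡ 1 mod 9]
  = -1    [(1|9) = 1]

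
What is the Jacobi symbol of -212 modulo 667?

1

Pull out -1: (-212 / 667) = (-1 / 667)·(212 / 667). Since 667 ≡ 3 (mod 4), (-1 / 667) = -1. Now have -(212 / 667).
Factor out 2: 212 = 2^2·53. Since 667 ≡ 3 (mod 8), (2 / 667) = -1, and (2 / 667)^2 = +1. Now have -(53 / 667).
53 ≡ 1 (mod 4), so quadratic reciprocity gives (53 / 667) = (667 / 53). Reduce: 667 ≡ 31 (mod 53). Now have -(31 / 53).
53 ≡ 1 (mod 4), so quadratic reciprocity gives (31 / 53) = (53 / 31). Reduce: 53 ≡ 22 (mod 31). Now have -(22 / 31).
Factor out 2: 22 = 2·11. Since 31 ≡ 7 (mod 8), (2 / 31) = +1. Now have -(11 / 31).
Both 11 ≡ 3 and 31 ≡ 3 (mod 4), so reciprocity gives (11 / 31) = -(31 / 11). Reduce: 31 ≡ 9 (mod 11). Now have (9 / 11).
9 ≡ 1 (mod 4), so quadratic reciprocity gives (9 / 11) = (11 / 9). Reduce: 11 ≡ 2 (mod 9). Now have (2 / 9).
Factor out 2: 2 = 2. Since 9 ≡ 1 (mod 8), (2 / 9) = +1. Now have (1 / 9).
(1 / 9) = 1. Collecting the sign factors: 1.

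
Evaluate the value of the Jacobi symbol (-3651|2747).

-1

(-3651|2747)
  = (1843|2747)    [-3651 ≡ 1843 mod 2747]
  = -(2747|1843)    [QR: both ≡ 3 mod 4, sign flips]
  = -(904|1843)    [2747 ≡ 904 mod 1843]
  = (113|1843)    [1843 ≡ 3 mod 8 ⇒ (2|1843)^3 = -1]
  = (1843|113)    [QR: 113 ≡ 1 mod 4, sign kept]
  = (35|113)    [1843 ≡ 35 mod 113]
  = (113|35)    [QR: 113 ≡ 1 mod 4, sign kept]
  = (8|35)    [113 ≡ 8 mod 35]
  = -(1|35)    [35 ≡ 3 mod 8 ⇒ (2|35)^3 = -1]
  = -1    [(1|35) = 1]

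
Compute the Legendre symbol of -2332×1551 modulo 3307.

By multiplicativity, (-2332·1551/3307) = (-2332/3307)·(1551/3307).
First factor (-2332/3307):
(-2332/3307)
  = (975/3307)    [-2332 ≡ 975 mod 3307]
  = -(3307/975)    [QR: both ≡ 3 mod 4, sign flips]
  = -(382/975)    [3307 ≡ 382 mod 975]
  = -(191/975)    [975 ≡ 7 mod 8 ⇒ (2/975) = +1]
  = (975/191)    [QR: both ≡ 3 mod 4, sign flips]
  = (20/191)    [975 ≡ 20 mod 191]
  = (5/191)    [191 ≡ 7 mod 8 ⇒ (2/191)^2 = +1]
  = (191/5)    [QR: 5 ≡ 1 mod 4, sign kept]
  = (1/5)    [191 ≡ 1 mod 5]
  = 1    [(1/5) = 1]
Second factor (1551/3307):
(1551/3307)
  = -(3307/1551)    [QR: both ≡ 3 mod 4, sign flips]
  = -(205/1551)    [3307 ≡ 205 mod 1551]
  = -(1551/205)    [QR: 205 ≡ 1 mod 4, sign kept]
  = -(116/205)    [1551 ≡ 116 mod 205]
  = -(29/205)    [205 ≡ 5 mod 8 ⇒ (2/205)^2 = +1]
  = -(205/29)    [QR: 29 ≡ 1 mod 4, sign kept]
  = -(2/29)    [205 ≡ 2 mod 29]
  = (1/29)    [29 ≡ 5 mod 8 ⇒ (2/29) = -1]
  = 1    [(1/29) = 1]
Product: (1)·(1) = 1.

1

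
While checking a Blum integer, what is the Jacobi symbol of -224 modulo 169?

1

(-224 / 169)
  = (114 / 169)    [-224 ≡ 114 mod 169]
  = (57 / 169)    [169 ≡ 1 mod 8 ⇒ (2 / 169) = +1]
  = (169 / 57)    [QR: 57 ≡ 1 mod 4, sign kept]
  = (55 / 57)    [169 ≡ 55 mod 57]
  = (57 / 55)    [QR: 57 ≡ 1 mod 4, sign kept]
  = (2 / 55)    [57 ≡ 2 mod 55]
  = (1 / 55)    [55 ≡ 7 mod 8 ⇒ (2 / 55) = +1]
  = 1    [(1 / 55) = 1]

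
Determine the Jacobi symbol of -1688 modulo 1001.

Reduce the numerator: -1688 ≡ 314 (mod 1001), so (-1688/1001) = (314/1001).
Factor out 2: 314 = 2·157. Since 1001 ≡ 1 (mod 8), (2/1001) = +1. Now have (157/1001).
157 ≡ 1 (mod 4), so quadratic reciprocity gives (157/1001) = (1001/157). Reduce: 1001 ≡ 59 (mod 157). Now have (59/157).
157 ≡ 1 (mod 4), so quadratic reciprocity gives (59/157) = (157/59). Reduce: 157 ≡ 39 (mod 59). Now have (39/59).
Both 39 ≡ 3 and 59 ≡ 3 (mod 4), so reciprocity gives (39/59) = -(59/39). Reduce: 59 ≡ 20 (mod 39). Now have -(20/39).
Factor out 2: 20 = 2^2·5. Since 39 ≡ 7 (mod 8), (2/39) = +1, and (2/39)^2 = +1. Now have -(5/39).
5 ≡ 1 (mod 4), so quadratic reciprocity gives (5/39) = (39/5). Reduce: 39 ≡ 4 (mod 5). Now have -(4/5).
Factor out 2: 4 = 2^2. Since 5 ≡ 5 (mod 8), (2/5) = -1, and (2/5)^2 = +1. Now have -(1/5).
(1/5) = 1. Collecting the sign factors: -1.

-1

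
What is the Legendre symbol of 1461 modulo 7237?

1461 ≡ 1 (mod 4), so quadratic reciprocity gives (1461 / 7237) = (7237 / 1461). Reduce: 7237 ≡ 1393 (mod 1461). Now have (1393 / 1461).
1393 ≡ 1 (mod 4), so quadratic reciprocity gives (1393 / 1461) = (1461 / 1393). Reduce: 1461 ≡ 68 (mod 1393). Now have (68 / 1393).
Factor out 2: 68 = 2^2·17. Since 1393 ≡ 1 (mod 8), (2 / 1393) = +1, and (2 / 1393)^2 = +1. Now have (17 / 1393).
17 ≡ 1 (mod 4), so quadratic reciprocity gives (17 / 1393) = (1393 / 17). Reduce: 1393 ≡ 16 (mod 17). Now have (16 / 17).
Factor out 2: 16 = 2^4. Since 17 ≡ 1 (mod 8), (2 / 17) = +1, and (2 / 17)^4 = +1. Now have (1 / 17).
(1 / 17) = 1. Collecting the sign factors: 1.

1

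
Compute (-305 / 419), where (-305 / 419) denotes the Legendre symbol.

1

Reduce the numerator: -305 ≡ 114 (mod 419), so (-305 / 419) = (114 / 419).
Factor out 2: 114 = 2·57. Since 419 ≡ 3 (mod 8), (2 / 419) = -1. Now have -(57 / 419).
57 ≡ 1 (mod 4), so quadratic reciprocity gives (57 / 419) = (419 / 57). Reduce: 419 ≡ 20 (mod 57). Now have -(20 / 57).
Factor out 2: 20 = 2^2·5. Since 57 ≡ 1 (mod 8), (2 / 57) = +1, and (2 / 57)^2 = +1. Now have -(5 / 57).
5 ≡ 1 (mod 4), so quadratic reciprocity gives (5 / 57) = (57 / 5). Reduce: 57 ≡ 2 (mod 5). Now have -(2 / 5).
Factor out 2: 2 = 2. Since 5 ≡ 5 (mod 8), (2 / 5) = -1. Now have (1 / 5).
(1 / 5) = 1. Collecting the sign factors: 1.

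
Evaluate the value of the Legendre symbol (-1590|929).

(-1590|929)
  = (268|929)    [-1590 ≡ 268 mod 929]
  = (67|929)    [929 ≡ 1 mod 8 ⇒ (2|929)^2 = +1]
  = (929|67)    [QR: 929 ≡ 1 mod 4, sign kept]
  = (58|67)    [929 ≡ 58 mod 67]
  = -(29|67)    [67 ≡ 3 mod 8 ⇒ (2|67) = -1]
  = -(67|29)    [QR: 29 ≡ 1 mod 4, sign kept]
  = -(9|29)    [67 ≡ 9 mod 29]
  = -(29|9)    [QR: 9 ≡ 1 mod 4, sign kept]
  = -(2|9)    [29 ≡ 2 mod 9]
  = -(1|9)    [9 ≡ 1 mod 8 ⇒ (2|9) = +1]
  = -1    [(1|9) = 1]

-1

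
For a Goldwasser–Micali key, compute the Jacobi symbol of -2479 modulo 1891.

1

(-2479|1891)
  = (1303|1891)    [-2479 ≡ 1303 mod 1891]
  = -(1891|1303)    [QR: both ≡ 3 mod 4, sign flips]
  = -(588|1303)    [1891 ≡ 588 mod 1303]
  = -(147|1303)    [1303 ≡ 7 mod 8 ⇒ (2|1303)^2 = +1]
  = (1303|147)    [QR: both ≡ 3 mod 4, sign flips]
  = (127|147)    [1303 ≡ 127 mod 147]
  = -(147|127)    [QR: both ≡ 3 mod 4, sign flips]
  = -(20|127)    [147 ≡ 20 mod 127]
  = -(5|127)    [127 ≡ 7 mod 8 ⇒ (2|127)^2 = +1]
  = -(127|5)    [QR: 5 ≡ 1 mod 4, sign kept]
  = -(2|5)    [127 ≡ 2 mod 5]
  = (1|5)    [5 ≡ 5 mod 8 ⇒ (2|5) = -1]
  = 1    [(1|5) = 1]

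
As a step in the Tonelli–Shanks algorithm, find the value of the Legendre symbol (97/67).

Reduce the numerator: 97 ≡ 30 (mod 67), so (97/67) = (30/67).
Factor out 2: 30 = 2·15. Since 67 ≡ 3 (mod 8), (2/67) = -1. Now have -(15/67).
Both 15 ≡ 3 and 67 ≡ 3 (mod 4), so reciprocity gives (15/67) = -(67/15). Reduce: 67 ≡ 7 (mod 15). Now have (7/15).
Both 7 ≡ 3 and 15 ≡ 3 (mod 4), so reciprocity gives (7/15) = -(15/7). Reduce: 15 ≡ 1 (mod 7). Now have -(1/7).
(1/7) = 1. Collecting the sign factors: -1.

-1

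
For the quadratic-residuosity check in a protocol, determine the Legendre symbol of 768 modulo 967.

Factor out 2: 768 = 2^8·3. Since 967 ≡ 7 (mod 8), (2 / 967) = +1, and (2 / 967)^8 = +1. Now have (3 / 967).
Both 3 ≡ 3 and 967 ≡ 3 (mod 4), so reciprocity gives (3 / 967) = -(967 / 3). Reduce: 967 ≡ 1 (mod 3). Now have -(1 / 3).
(1 / 3) = 1. Collecting the sign factors: -1.

-1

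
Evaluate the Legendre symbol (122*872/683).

1

By multiplicativity, (122·872/683) = (122/683)·(872/683).
First factor (122/683):
(122/683)
  = -(61/683)    [683 ≡ 3 mod 8 ⇒ (2/683) = -1]
  = -(683/61)    [QR: 61 ≡ 1 mod 4, sign kept]
  = -(12/61)    [683 ≡ 12 mod 61]
  = -(3/61)    [61 ≡ 5 mod 8 ⇒ (2/61)^2 = +1]
  = -(61/3)    [QR: 61 ≡ 1 mod 4, sign kept]
  = -(1/3)    [61 ≡ 1 mod 3]
  = -1    [(1/3) = 1]
Second factor (872/683):
(872/683)
  = (189/683)    [872 ≡ 189 mod 683]
  = (683/189)    [QR: 189 ≡ 1 mod 4, sign kept]
  = (116/189)    [683 ≡ 116 mod 189]
  = (29/189)    [189 ≡ 5 mod 8 ⇒ (2/189)^2 = +1]
  = (189/29)    [QR: 29 ≡ 1 mod 4, sign kept]
  = (15/29)    [189 ≡ 15 mod 29]
  = (29/15)    [QR: 29 ≡ 1 mod 4, sign kept]
  = (14/15)    [29 ≡ 14 mod 15]
  = (7/15)    [15 ≡ 7 mod 8 ⇒ (2/15) = +1]
  = -(15/7)    [QR: both ≡ 3 mod 4, sign flips]
  = -(1/7)    [15 ≡ 1 mod 7]
  = -1    [(1/7) = 1]
Product: (-1)·(-1) = 1.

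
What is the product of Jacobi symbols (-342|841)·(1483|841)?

By multiplicativity, (-342·1483|841) = (-342|841)·(1483|841).
First factor (-342|841):
Reduce the numerator: -342 ≡ 499 (mod 841), so (-342|841) = (499|841).
841 ≡ 1 (mod 4), so quadratic reciprocity gives (499|841) = (841|499). Reduce: 841 ≡ 342 (mod 499). Now have (342|499).
Factor out 2: 342 = 2·171. Since 499 ≡ 3 (mod 8), (2|499) = -1. Now have -(171|499).
Both 171 ≡ 3 and 499 ≡ 3 (mod 4), so reciprocity gives (171|499) = -(499|171). Reduce: 499 ≡ 157 (mod 171). Now have (157|171).
157 ≡ 1 (mod 4), so quadratic reciprocity gives (157|171) = (171|157). Reduce: 171 ≡ 14 (mod 157). Now have (14|157).
Factor out 2: 14 = 2·7. Since 157 ≡ 5 (mod 8), (2|157) = -1. Now have -(7|157).
157 ≡ 1 (mod 4), so quadratic reciprocity gives (7|157) = (157|7). Reduce: 157 ≡ 3 (mod 7). Now have -(3|7).
Both 3 ≡ 3 and 7 ≡ 3 (mod 4), so reciprocity gives (3|7) = -(7|3). Reduce: 7 ≡ 1 (mod 3). Now have (1|3).
(1|3) = 1. Collecting the sign factors: 1.
Second factor (1483|841):
Reduce the numerator: 1483 ≡ 642 (mod 841), so (1483|841) = (642|841).
Factor out 2: 642 = 2·321. Since 841 ≡ 1 (mod 8), (2|841) = +1. Now have (321|841).
321 ≡ 1 (mod 4), so quadratic reciprocity gives (321|841) = (841|321). Reduce: 841 ≡ 199 (mod 321). Now have (199|321).
321 ≡ 1 (mod 4), so quadratic reciprocity gives (199|321) = (321|199). Reduce: 321 ≡ 122 (mod 199). Now have (122|199).
Factor out 2: 122 = 2·61. Since 199 ≡ 7 (mod 8), (2|199) = +1. Now have (61|199).
61 ≡ 1 (mod 4), so quadratic reciprocity gives (61|199) = (199|61). Reduce: 199 ≡ 16 (mod 61). Now have (16|61).
Factor out 2: 16 = 2^4. Since 61 ≡ 5 (mod 8), (2|61) = -1, and (2|61)^4 = +1. Now have (1|61).
(1|61) = 1. Collecting the sign factors: 1.
Product: (1)·(1) = 1.

1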